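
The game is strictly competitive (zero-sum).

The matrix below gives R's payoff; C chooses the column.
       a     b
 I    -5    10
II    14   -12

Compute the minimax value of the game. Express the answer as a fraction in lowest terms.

Row minima are -5 and -12, so R's maximin is -5; column maxima are 14 and 10, so C's minimax is 10. These differ, so the equilibrium is in mixed strategies.
Let R play I with probability p. C is indifferent when −5p + 14(1−p) = 10p − 12(1−p), giving p = 26/41.
Let C play a with probability q. R is indifferent when −5q + 10(1−q) = 14q − 12(1−q), giving q = 22/41.
The value is -5·(22/41) + (10)·(19/41) = 80/41.

80/41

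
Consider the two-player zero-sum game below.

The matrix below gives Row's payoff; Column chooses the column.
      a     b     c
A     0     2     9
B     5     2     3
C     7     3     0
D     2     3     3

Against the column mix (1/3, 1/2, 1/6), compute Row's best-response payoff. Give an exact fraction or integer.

23/6

A: (0)·(1/3) + (2)·(1/2) + (9)·(1/6) = 5/2.
B: (5)·(1/3) + (2)·(1/2) + (3)·(1/6) = 19/6.
C: (7)·(1/3) + (3)·(1/2) + (0)·(1/6) = 23/6.
D: (2)·(1/3) + (3)·(1/2) + (3)·(1/6) = 8/3.
The best pure response is C with expected payoff 23/6.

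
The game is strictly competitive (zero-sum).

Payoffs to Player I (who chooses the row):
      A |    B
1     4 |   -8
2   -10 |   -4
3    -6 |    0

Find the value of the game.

-8/3

Row 2 is strictly dominated by row 3, so Player I never plays it.
The remaining 2×2 game on (1, 3) × (A, B) has no saddle point. Let Player I play 1 with probability p; indifference gives 4p − 6(1−p) = −8p, so p = 1/3.
Similarly Player II's optimal q on A is 4/9, and the value is 4·(4/9) + (-8)·(5/9) = -8/3.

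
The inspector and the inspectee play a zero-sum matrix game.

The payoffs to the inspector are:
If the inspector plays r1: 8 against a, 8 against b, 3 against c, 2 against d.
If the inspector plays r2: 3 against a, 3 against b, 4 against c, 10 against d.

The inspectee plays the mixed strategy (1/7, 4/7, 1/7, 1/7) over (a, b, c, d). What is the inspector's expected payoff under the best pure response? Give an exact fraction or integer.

r1: (8)·(1/7) + (8)·(4/7) + (3)·(1/7) + (2)·(1/7) = 45/7.
r2: (3)·(1/7) + (3)·(4/7) + (4)·(1/7) + (10)·(1/7) = 29/7.
The best pure response is r1 with expected payoff 45/7.

45/7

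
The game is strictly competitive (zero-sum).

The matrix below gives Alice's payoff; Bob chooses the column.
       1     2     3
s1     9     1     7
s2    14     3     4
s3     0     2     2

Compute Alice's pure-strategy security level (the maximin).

3

The worst-case payoff for each row is s1: 1, s2: 3, s3: 0.
The best of these is 3.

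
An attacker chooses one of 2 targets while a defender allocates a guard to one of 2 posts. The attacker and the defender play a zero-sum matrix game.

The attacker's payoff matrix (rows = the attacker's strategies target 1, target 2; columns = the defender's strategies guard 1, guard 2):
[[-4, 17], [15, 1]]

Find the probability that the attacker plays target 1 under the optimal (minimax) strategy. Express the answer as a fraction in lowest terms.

2/5

Row minima are -4 and 1, so the attacker's maximin is 1; column maxima are 15 and 17, so the defender's minimax is 15. These differ, so the equilibrium is in mixed strategies.
Let the attacker play target 1 with probability p. The defender is indifferent when −4p + 15(1−p) = 17p + (1−p), giving p = 2/5.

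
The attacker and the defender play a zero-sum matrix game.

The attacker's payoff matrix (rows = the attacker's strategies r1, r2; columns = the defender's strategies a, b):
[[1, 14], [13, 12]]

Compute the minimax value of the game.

Row minima are 1 and 12, so the attacker's maximin is 12; column maxima are 13 and 14, so the defender's minimax is 13. These differ, so the equilibrium is in mixed strategies.
Let the attacker play r1 with probability p. The defender is indifferent when p + 13(1−p) = 14p + 12(1−p), giving p = 1/14.
Let the defender play a with probability q. The attacker is indifferent when q + 14(1−q) = 13q + 12(1−q), giving q = 1/7.
The value is 1·(1/7) + (14)·(6/7) = 85/7.

85/7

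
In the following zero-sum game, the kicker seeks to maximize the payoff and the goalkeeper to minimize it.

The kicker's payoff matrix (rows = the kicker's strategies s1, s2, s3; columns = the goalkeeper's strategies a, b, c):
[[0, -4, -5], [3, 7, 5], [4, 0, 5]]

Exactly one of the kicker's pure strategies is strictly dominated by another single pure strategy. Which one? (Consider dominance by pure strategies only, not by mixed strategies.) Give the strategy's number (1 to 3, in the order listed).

Compare s1 with s2: 3 > 0, 7 > -4, 5 > -5.
So s2 strictly dominates s1 for the kicker; s1 is strictly dominated.

1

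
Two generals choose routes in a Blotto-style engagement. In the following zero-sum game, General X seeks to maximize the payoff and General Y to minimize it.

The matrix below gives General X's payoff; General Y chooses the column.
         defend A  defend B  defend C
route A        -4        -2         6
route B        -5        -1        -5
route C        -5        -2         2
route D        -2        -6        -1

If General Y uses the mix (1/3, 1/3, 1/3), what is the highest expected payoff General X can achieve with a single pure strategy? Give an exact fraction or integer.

route A: (-4)·(1/3) + (-2)·(1/3) + (6)·(1/3) = 0.
route B: (-5)·(1/3) + (-1)·(1/3) + (-5)·(1/3) = -11/3.
route C: (-5)·(1/3) + (-2)·(1/3) + (2)·(1/3) = -5/3.
route D: (-2)·(1/3) + (-6)·(1/3) + (-1)·(1/3) = -3.
The best pure response is route A with expected payoff 0.

0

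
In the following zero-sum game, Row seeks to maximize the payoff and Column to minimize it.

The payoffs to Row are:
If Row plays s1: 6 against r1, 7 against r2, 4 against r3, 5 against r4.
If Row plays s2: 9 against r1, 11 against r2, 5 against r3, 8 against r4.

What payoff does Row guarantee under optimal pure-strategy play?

Row minima: 4, 5 → Row's maximin is 5.
Column maxima: 9, 11, 5, 8 → Column's minimax is 5.
They coincide at (s2, r3), so the value is 5.

5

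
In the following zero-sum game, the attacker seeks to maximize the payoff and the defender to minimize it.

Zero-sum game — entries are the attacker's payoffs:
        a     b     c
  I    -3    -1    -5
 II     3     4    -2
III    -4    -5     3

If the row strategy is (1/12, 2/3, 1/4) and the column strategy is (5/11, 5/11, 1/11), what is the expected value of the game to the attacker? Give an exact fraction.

Against (5/11, 5/11, 1/11), each row's expected payoff is I: -25/11; II: 3; III: -42/11.
Taking the (1/12, 2/3, 1/4)-weighted average: (1/12)·(-25/11) + (2/3)·(3) + (1/4)·(-42/11) = 113/132.

113/132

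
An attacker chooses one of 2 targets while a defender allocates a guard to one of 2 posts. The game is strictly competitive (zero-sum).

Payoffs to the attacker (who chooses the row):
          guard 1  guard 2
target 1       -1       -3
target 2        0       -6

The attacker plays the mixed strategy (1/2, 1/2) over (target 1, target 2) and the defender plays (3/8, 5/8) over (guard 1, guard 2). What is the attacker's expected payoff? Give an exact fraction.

Against (3/8, 5/8), each row's expected payoff is target 1: -9/4; target 2: -15/4.
Taking the (1/2, 1/2)-weighted average: (1/2)·(-9/4) + (1/2)·(-15/4) = -3.

-3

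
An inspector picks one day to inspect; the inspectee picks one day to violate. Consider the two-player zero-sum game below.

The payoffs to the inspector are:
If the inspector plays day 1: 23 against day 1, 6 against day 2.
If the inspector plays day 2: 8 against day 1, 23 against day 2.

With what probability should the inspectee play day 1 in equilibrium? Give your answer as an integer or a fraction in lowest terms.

17/32

Row minima are 6 and 8, so the inspector's maximin is 8; column maxima are 23 and 23, so the inspectee's minimax is 23. These differ, so the equilibrium is in mixed strategies.
Let the inspectee play day 1 with probability q. The inspector is indifferent when 23q + 6(1−q) = 8q + 23(1−q), giving q = 17/32.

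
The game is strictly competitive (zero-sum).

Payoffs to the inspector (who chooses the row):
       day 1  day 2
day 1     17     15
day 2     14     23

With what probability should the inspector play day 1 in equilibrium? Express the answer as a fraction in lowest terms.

9/11

Row minima are 15 and 14, so the inspector's maximin is 15; column maxima are 17 and 23, so the inspectee's minimax is 17. These differ, so the equilibrium is in mixed strategies.
Let the inspector play day 1 with probability p. The inspectee is indifferent when 17p + 14(1−p) = 15p + 23(1−p), giving p = 9/11.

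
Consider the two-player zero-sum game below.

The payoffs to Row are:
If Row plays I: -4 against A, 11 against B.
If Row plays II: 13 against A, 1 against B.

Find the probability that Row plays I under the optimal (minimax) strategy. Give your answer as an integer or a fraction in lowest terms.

4/9

Row minima are -4 and 1, so Row's maximin is 1; column maxima are 13 and 11, so Column's minimax is 11. These differ, so the equilibrium is in mixed strategies.
Let Row play I with probability p. Column is indifferent when −4p + 13(1−p) = 11p + (1−p), giving p = 4/9.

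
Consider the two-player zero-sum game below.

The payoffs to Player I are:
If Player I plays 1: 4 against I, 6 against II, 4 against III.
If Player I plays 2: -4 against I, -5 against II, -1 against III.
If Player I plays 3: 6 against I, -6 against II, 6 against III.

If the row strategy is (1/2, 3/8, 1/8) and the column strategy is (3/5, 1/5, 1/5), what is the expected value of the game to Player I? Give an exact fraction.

13/10

Against (3/5, 1/5, 1/5), each row's expected payoff is 1: 22/5; 2: -18/5; 3: 18/5.
Taking the (1/2, 3/8, 1/8)-weighted average: (1/2)·(22/5) + (3/8)·(-18/5) + (1/8)·(18/5) = 13/10.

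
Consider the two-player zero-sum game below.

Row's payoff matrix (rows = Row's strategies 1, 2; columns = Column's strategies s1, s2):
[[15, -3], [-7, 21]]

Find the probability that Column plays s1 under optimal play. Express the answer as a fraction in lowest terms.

12/23

Row minima are -3 and -7, so Row's maximin is -3; column maxima are 15 and 21, so Column's minimax is 15. These differ, so the equilibrium is in mixed strategies.
Let Column play s1 with probability q. Row is indifferent when 15q − 3(1−q) = −7q + 21(1−q), giving q = 12/23.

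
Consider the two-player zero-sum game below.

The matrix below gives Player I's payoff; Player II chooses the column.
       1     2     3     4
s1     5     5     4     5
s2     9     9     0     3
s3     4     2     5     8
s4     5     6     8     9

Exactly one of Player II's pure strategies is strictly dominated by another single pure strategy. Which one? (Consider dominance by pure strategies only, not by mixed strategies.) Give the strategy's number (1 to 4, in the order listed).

4

Player II prefers columns that give Player I less. Compare 4 with 3: 4 < 5, 0 < 3, 5 < 8, 8 < 9.
So 3 strictly dominates 4 for Player II; 4 is strictly dominated.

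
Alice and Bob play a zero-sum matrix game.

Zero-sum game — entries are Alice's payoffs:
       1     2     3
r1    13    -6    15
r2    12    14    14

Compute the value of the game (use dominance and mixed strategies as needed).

254/21

Column 3 is strictly dominated by 1 for Bob (it gives Alice more in every row).
The remaining 2×2 game on (r1, r2) × (1, 2) has no saddle point. Let Alice play r1 with probability p; indifference gives 13p + 12(1−p) = −6p + 14(1−p), so p = 2/21.
Similarly Bob's optimal q on 1 is 20/21, and the value is 13·(20/21) + (-6)·(1/21) = 254/21.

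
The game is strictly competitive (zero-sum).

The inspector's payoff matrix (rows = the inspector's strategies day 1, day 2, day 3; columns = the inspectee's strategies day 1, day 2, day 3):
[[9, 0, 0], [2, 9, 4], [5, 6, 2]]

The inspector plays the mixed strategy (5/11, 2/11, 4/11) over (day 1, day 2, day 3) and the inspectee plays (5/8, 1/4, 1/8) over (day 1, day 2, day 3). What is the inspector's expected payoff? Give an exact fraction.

445/88

Against (5/8, 1/4, 1/8), each row's expected payoff is day 1: 45/8; day 2: 4; day 3: 39/8.
Taking the (5/11, 2/11, 4/11)-weighted average: (5/11)·(45/8) + (2/11)·(4) + (4/11)·(39/8) = 445/88.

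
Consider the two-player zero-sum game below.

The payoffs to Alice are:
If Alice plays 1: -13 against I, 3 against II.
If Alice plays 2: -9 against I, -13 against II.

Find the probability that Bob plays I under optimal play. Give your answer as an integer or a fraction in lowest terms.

Row minima are -13 and -13, so Alice's maximin is -13; column maxima are -9 and 3, so Bob's minimax is -9. These differ, so the equilibrium is in mixed strategies.
Let Bob play I with probability q. Alice is indifferent when −13q + 3(1−q) = −9q − 13(1−q), giving q = 4/5.

4/5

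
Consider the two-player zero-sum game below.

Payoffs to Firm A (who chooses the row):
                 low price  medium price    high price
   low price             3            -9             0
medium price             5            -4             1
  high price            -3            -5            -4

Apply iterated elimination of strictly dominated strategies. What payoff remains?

-4

Row high price is strictly dominated by row medium price (5>-3, -4>-5, 1>-4); eliminate high price.
Column high price is strictly dominated by medium price for Firm B (-9<0, -4<1); eliminate high price.
Column low price is strictly dominated by medium price for Firm B (-9<3, -4<5); eliminate low price.
Row low price is strictly dominated by row medium price (-4>-9); eliminate low price.
Only (medium price, medium price) remains, with payoff -4.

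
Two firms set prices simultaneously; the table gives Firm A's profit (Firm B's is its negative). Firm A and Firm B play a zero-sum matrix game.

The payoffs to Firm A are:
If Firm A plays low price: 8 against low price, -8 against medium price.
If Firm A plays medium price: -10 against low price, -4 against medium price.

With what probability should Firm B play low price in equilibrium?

2/11

Row minima are -8 and -10, so Firm A's maximin is -8; column maxima are 8 and -4, so Firm B's minimax is -4. These differ, so the equilibrium is in mixed strategies.
Let Firm B play low price with probability q. Firm A is indifferent when 8q − 8(1−q) = −10q − 4(1−q), giving q = 2/11.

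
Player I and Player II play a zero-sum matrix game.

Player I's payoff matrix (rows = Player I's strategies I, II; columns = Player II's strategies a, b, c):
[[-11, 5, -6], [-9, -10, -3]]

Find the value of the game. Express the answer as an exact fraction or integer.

-155/17

Column c is strictly dominated by a for Player II (it gives Player I more in every row).
The remaining 2×2 game on (I, II) × (a, b) has no saddle point. Let Player I play I with probability p; indifference gives −11p − 9(1−p) = 5p − 10(1−p), so p = 1/17.
Similarly Player II's optimal q on a is 15/17, and the value is -11·(15/17) + (5)·(2/17) = -155/17.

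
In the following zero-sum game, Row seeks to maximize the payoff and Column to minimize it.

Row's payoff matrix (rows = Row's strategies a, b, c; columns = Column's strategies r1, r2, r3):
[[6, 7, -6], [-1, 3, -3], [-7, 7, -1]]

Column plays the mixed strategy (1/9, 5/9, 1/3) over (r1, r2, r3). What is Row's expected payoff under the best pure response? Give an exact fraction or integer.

a: (6)·(1/9) + (7)·(5/9) + (-6)·(1/3) = 23/9.
b: (-1)·(1/9) + (3)·(5/9) + (-3)·(1/3) = 5/9.
c: (-7)·(1/9) + (7)·(5/9) + (-1)·(1/3) = 25/9.
The best pure response is c with expected payoff 25/9.

25/9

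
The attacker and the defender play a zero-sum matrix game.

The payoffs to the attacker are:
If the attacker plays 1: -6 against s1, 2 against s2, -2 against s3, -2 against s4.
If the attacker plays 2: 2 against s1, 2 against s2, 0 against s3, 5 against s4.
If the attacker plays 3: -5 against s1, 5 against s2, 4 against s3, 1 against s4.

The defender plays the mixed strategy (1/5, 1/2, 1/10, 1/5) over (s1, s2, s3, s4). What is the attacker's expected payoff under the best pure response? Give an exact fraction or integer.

1: (-6)·(1/5) + (2)·(1/2) + (-2)·(1/10) + (-2)·(1/5) = -4/5.
2: (2)·(1/5) + (2)·(1/2) + (0)·(1/10) + (5)·(1/5) = 12/5.
3: (-5)·(1/5) + (5)·(1/2) + (4)·(1/10) + (1)·(1/5) = 21/10.
The best pure response is 2 with expected payoff 12/5.

12/5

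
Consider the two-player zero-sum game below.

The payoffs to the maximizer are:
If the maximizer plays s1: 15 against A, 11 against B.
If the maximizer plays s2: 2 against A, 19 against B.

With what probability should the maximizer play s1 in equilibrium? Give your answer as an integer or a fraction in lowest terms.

17/21

Row minima are 11 and 2, so the maximizer's maximin is 11; column maxima are 15 and 19, so the minimizer's minimax is 15. These differ, so the equilibrium is in mixed strategies.
Let the maximizer play s1 with probability p. The minimizer is indifferent when 15p + 2(1−p) = 11p + 19(1−p), giving p = 17/21.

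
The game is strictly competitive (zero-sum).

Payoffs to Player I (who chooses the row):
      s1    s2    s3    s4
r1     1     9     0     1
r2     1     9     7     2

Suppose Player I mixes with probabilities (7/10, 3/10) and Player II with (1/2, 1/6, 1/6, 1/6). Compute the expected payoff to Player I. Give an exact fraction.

Against (1/2, 1/6, 1/6, 1/6), each row's expected payoff is r1: 13/6; r2: 7/2.
Taking the (7/10, 3/10)-weighted average: (7/10)·(13/6) + (3/10)·(7/2) = 77/30.

77/30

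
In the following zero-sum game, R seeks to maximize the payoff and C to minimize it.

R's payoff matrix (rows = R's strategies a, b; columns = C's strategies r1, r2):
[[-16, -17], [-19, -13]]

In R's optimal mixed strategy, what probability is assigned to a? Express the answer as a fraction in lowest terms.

Row minima are -17 and -19, so R's maximin is -17; column maxima are -16 and -13, so C's minimax is -16. These differ, so the equilibrium is in mixed strategies.
Let R play a with probability p. C is indifferent when −16p − 19(1−p) = −17p − 13(1−p), giving p = 6/7.

6/7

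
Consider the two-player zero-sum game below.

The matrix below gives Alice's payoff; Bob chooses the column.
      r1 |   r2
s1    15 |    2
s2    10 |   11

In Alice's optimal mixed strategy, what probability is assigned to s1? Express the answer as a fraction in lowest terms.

Row minima are 2 and 10, so Alice's maximin is 10; column maxima are 15 and 11, so Bob's minimax is 11. These differ, so the equilibrium is in mixed strategies.
Let Alice play s1 with probability p. Bob is indifferent when 15p + 10(1−p) = 2p + 11(1−p), giving p = 1/14.

1/14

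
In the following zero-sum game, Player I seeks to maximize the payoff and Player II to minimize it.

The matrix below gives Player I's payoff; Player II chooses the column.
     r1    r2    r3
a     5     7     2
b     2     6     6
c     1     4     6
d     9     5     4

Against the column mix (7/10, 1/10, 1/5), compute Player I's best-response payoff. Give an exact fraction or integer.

38/5

a: (5)·(7/10) + (7)·(1/10) + (2)·(1/5) = 23/5.
b: (2)·(7/10) + (6)·(1/10) + (6)·(1/5) = 16/5.
c: (1)·(7/10) + (4)·(1/10) + (6)·(1/5) = 23/10.
d: (9)·(7/10) + (5)·(1/10) + (4)·(1/5) = 38/5.
The best pure response is d with expected payoff 38/5.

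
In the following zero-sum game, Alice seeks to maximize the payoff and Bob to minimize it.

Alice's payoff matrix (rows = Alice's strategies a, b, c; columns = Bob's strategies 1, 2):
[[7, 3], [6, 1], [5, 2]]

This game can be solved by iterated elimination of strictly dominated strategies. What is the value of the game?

Column 1 is strictly dominated by 2 for Bob (3<7, 1<6, 2<5); eliminate 1.
Row b is strictly dominated by row a (3>1); eliminate b.
Row c is strictly dominated by row a (3>2); eliminate c.
Only (a, 2) remains, with payoff 3.

3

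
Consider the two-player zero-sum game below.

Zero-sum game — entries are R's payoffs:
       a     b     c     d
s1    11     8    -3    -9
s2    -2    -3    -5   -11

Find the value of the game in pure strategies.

Row minima: -9, -11 → R's maximin is -9.
Column maxima: 11, 8, -3, -9 → C's minimax is -9.
They coincide at (s1, d), so the value is -9.

-9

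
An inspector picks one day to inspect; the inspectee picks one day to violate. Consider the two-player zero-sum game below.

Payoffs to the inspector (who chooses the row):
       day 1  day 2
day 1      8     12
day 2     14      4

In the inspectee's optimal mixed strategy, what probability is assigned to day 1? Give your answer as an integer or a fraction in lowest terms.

Row minima are 8 and 4, so the inspector's maximin is 8; column maxima are 14 and 12, so the inspectee's minimax is 12. These differ, so the equilibrium is in mixed strategies.
Let the inspectee play day 1 with probability q. The inspector is indifferent when 8q + 12(1−q) = 14q + 4(1−q), giving q = 4/7.

4/7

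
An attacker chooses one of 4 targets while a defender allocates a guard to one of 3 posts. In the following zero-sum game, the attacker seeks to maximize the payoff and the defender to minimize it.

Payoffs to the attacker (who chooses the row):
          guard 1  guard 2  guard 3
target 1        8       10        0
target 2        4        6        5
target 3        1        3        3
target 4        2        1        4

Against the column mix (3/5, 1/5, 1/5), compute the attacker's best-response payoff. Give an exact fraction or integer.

target 1: (8)·(3/5) + (10)·(1/5) + (0)·(1/5) = 34/5.
target 2: (4)·(3/5) + (6)·(1/5) + (5)·(1/5) = 23/5.
target 3: (1)·(3/5) + (3)·(1/5) + (3)·(1/5) = 9/5.
target 4: (2)·(3/5) + (1)·(1/5) + (4)·(1/5) = 11/5.
The best pure response is target 1 with expected payoff 34/5.

34/5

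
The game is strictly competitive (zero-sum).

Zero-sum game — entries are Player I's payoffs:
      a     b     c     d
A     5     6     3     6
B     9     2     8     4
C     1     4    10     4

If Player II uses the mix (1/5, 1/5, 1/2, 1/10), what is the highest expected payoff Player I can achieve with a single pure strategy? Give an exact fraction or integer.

A: (5)·(1/5) + (6)·(1/5) + (3)·(1/2) + (6)·(1/10) = 43/10.
B: (9)·(1/5) + (2)·(1/5) + (8)·(1/2) + (4)·(1/10) = 33/5.
C: (1)·(1/5) + (4)·(1/5) + (10)·(1/2) + (4)·(1/10) = 32/5.
The best pure response is B with expected payoff 33/5.

33/5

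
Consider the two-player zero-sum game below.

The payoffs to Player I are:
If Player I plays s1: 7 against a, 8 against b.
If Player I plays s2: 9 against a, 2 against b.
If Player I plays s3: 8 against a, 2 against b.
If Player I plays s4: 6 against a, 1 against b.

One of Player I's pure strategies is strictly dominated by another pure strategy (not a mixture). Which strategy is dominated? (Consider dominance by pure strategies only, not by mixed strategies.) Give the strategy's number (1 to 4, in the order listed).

Compare s4 with s1: 7 > 6, 8 > 1.
So s1 strictly dominates s4 for Player I; s4 is strictly dominated.

4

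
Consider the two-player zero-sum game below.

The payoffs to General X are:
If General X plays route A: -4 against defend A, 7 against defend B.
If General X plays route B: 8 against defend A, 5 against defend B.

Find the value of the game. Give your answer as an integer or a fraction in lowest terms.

38/7

Row minima are -4 and 5, so General X's maximin is 5; column maxima are 8 and 7, so General Y's minimax is 7. These differ, so the equilibrium is in mixed strategies.
Let General X play route A with probability p. General Y is indifferent when −4p + 8(1−p) = 7p + 5(1−p), giving p = 3/14.
Let General Y play defend A with probability q. General X is indifferent when −4q + 7(1−q) = 8q + 5(1−q), giving q = 1/7.
The value is -4·(1/7) + (7)·(6/7) = 38/7.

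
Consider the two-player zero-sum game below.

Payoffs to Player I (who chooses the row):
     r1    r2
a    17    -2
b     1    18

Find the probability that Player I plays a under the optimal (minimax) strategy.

17/36

Row minima are -2 and 1, so Player I's maximin is 1; column maxima are 17 and 18, so Player II's minimax is 17. These differ, so the equilibrium is in mixed strategies.
Let Player I play a with probability p. Player II is indifferent when 17p + (1−p) = −2p + 18(1−p), giving p = 17/36.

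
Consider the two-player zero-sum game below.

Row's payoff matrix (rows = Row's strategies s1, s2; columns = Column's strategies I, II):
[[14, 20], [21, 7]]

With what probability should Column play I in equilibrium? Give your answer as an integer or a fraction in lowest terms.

Row minima are 14 and 7, so Row's maximin is 14; column maxima are 21 and 20, so Column's minimax is 20. These differ, so the equilibrium is in mixed strategies.
Let Column play I with probability q. Row is indifferent when 14q + 20(1−q) = 21q + 7(1−q), giving q = 13/20.

13/20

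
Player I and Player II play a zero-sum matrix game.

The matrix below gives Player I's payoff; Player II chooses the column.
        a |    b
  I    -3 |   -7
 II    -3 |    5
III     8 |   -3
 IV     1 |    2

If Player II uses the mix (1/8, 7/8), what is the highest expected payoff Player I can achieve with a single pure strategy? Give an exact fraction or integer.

4

I: (-3)·(1/8) + (-7)·(7/8) = -13/2.
II: (-3)·(1/8) + (5)·(7/8) = 4.
III: (8)·(1/8) + (-3)·(7/8) = -13/8.
IV: (1)·(1/8) + (2)·(7/8) = 15/8.
The best pure response is II with expected payoff 4.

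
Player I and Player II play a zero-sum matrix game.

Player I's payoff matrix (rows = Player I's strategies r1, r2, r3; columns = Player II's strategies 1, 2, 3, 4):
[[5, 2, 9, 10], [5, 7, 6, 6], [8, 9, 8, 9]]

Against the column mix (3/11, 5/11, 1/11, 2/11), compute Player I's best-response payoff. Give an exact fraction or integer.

95/11

r1: (5)·(3/11) + (2)·(5/11) + (9)·(1/11) + (10)·(2/11) = 54/11.
r2: (5)·(3/11) + (7)·(5/11) + (6)·(1/11) + (6)·(2/11) = 68/11.
r3: (8)·(3/11) + (9)·(5/11) + (8)·(1/11) + (9)·(2/11) = 95/11.
The best pure response is r3 with expected payoff 95/11.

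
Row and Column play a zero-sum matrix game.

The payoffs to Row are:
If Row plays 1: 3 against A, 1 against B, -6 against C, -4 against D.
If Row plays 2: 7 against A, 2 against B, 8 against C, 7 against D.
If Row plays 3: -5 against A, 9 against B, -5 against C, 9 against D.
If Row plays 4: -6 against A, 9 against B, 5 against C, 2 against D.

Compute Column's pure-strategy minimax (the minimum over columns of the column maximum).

7

The worst case (largest entry) in each column is A: 7, B: 9, C: 8, D: 9.
The best (smallest) of these is 7.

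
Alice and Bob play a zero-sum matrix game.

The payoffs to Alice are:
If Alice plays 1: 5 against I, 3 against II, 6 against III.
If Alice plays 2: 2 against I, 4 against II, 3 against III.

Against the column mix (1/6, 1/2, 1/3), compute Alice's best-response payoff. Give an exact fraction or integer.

13/3

1: (5)·(1/6) + (3)·(1/2) + (6)·(1/3) = 13/3.
2: (2)·(1/6) + (4)·(1/2) + (3)·(1/3) = 10/3.
The best pure response is 1 with expected payoff 13/3.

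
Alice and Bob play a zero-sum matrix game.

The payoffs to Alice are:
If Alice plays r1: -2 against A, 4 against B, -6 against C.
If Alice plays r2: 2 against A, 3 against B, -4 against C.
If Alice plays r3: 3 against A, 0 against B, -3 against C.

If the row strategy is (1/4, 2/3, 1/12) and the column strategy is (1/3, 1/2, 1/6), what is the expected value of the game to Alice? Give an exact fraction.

Against (1/3, 1/2, 1/6), each row's expected payoff is r1: 1/3; r2: 3/2; r3: 1/2.
Taking the (1/4, 2/3, 1/12)-weighted average: (1/4)·(1/3) + (2/3)·(3/2) + (1/12)·(1/2) = 9/8.

9/8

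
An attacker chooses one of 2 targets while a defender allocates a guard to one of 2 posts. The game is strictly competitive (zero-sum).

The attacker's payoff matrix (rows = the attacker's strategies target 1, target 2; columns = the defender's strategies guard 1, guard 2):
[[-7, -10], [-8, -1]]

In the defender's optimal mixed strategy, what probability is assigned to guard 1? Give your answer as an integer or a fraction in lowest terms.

9/10

Row minima are -10 and -8, so the attacker's maximin is -8; column maxima are -7 and -1, so the defender's minimax is -7. These differ, so the equilibrium is in mixed strategies.
Let the defender play guard 1 with probability q. The attacker is indifferent when −7q − 10(1−q) = −8q − (1−q), giving q = 9/10.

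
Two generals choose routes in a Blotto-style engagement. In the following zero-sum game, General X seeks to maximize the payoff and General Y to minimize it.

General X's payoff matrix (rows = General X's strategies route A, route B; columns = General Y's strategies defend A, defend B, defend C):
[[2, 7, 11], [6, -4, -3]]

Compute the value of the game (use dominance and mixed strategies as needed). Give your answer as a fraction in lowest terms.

10/3

Column defend C is strictly dominated by defend B for General Y (it gives General X more in every row).
The remaining 2×2 game on (route A, route B) × (defend A, defend B) has no saddle point. Let General X play route A with probability p; indifference gives 2p + 6(1−p) = 7p − 4(1−p), so p = 2/3.
Similarly General Y's optimal q on defend A is 11/15, and the value is 2·(11/15) + (7)·(4/15) = 10/3.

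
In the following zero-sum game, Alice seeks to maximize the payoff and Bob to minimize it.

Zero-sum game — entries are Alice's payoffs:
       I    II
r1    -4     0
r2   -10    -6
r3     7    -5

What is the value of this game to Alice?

Row r2 is strictly dominated by row r1, so Alice never plays it.
The remaining 2×2 game on (r1, r3) × (I, II) has no saddle point. Let Alice play r1 with probability p; indifference gives −4p + 7(1−p) = −5(1−p), so p = 3/4.
Similarly Bob's optimal q on I is 5/16, and the value is -4·(5/16) + (0)·(11/16) = -5/4.

-5/4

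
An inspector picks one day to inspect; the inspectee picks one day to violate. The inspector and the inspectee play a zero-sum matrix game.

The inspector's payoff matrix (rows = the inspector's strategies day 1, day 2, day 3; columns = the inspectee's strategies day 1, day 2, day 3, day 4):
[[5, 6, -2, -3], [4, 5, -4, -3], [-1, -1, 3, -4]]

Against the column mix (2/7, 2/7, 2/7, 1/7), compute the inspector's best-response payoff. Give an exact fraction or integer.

15/7

day 1: (5)·(2/7) + (6)·(2/7) + (-2)·(2/7) + (-3)·(1/7) = 15/7.
day 2: (4)·(2/7) + (5)·(2/7) + (-4)·(2/7) + (-3)·(1/7) = 1.
day 3: (-1)·(2/7) + (-1)·(2/7) + (3)·(2/7) + (-4)·(1/7) = -2/7.
The best pure response is day 1 with expected payoff 15/7.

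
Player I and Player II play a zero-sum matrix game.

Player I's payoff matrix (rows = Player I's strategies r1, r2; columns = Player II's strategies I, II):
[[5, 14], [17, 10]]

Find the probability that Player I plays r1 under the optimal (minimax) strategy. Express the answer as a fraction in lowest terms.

Row minima are 5 and 10, so Player I's maximin is 10; column maxima are 17 and 14, so Player II's minimax is 14. These differ, so the equilibrium is in mixed strategies.
Let Player I play r1 with probability p. Player II is indifferent when 5p + 17(1−p) = 14p + 10(1−p), giving p = 7/16.

7/16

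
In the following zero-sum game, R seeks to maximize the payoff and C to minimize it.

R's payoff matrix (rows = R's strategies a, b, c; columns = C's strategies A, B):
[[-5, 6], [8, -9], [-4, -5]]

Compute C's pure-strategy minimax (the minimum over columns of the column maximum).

The worst case (largest entry) in each column is A: 8, B: 6.
The best (smallest) of these is 6.

6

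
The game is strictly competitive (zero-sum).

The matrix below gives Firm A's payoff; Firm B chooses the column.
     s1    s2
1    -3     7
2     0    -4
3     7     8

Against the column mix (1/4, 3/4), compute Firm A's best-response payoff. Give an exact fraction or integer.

1: (-3)·(1/4) + (7)·(3/4) = 9/2.
2: (0)·(1/4) + (-4)·(3/4) = -3.
3: (7)·(1/4) + (8)·(3/4) = 31/4.
The best pure response is 3 with expected payoff 31/4.

31/4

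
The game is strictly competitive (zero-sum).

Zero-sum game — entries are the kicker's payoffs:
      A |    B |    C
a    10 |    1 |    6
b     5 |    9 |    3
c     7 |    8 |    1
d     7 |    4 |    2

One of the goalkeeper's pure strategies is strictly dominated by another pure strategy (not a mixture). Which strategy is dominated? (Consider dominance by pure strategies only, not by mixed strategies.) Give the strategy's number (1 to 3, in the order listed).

The goalkeeper prefers columns that give the kicker less. Compare A with C: 6 < 10, 3 < 5, 1 < 7, 2 < 7.
So C strictly dominates A for the goalkeeper; A is strictly dominated.

1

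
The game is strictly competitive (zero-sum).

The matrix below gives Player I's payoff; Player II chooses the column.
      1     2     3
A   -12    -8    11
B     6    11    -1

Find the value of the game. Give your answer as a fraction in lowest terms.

9/5

Column 2 is strictly dominated by 1 for Player II (it gives Player I more in every row).
The remaining 2×2 game on (A, B) × (1, 3) has no saddle point. Let Player I play A with probability p; indifference gives −12p + 6(1−p) = 11p − (1−p), so p = 7/30.
Similarly Player II's optimal q on 1 is 2/5, and the value is -12·(2/5) + (11)·(3/5) = 9/5.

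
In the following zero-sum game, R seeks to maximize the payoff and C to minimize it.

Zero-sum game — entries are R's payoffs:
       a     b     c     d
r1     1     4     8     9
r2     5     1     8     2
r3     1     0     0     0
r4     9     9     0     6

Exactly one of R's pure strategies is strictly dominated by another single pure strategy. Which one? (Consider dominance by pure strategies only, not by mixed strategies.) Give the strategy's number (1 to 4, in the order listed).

3

Compare r3 with r2: 5 > 1, 1 > 0, 8 > 0, 2 > 0.
So r2 strictly dominates r3 for R; r3 is strictly dominated.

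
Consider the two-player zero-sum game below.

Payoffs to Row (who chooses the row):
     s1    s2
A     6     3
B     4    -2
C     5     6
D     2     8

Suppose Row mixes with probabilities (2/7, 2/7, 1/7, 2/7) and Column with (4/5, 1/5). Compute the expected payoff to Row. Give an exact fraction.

4

Against (4/5, 1/5), each row's expected payoff is A: 27/5; B: 14/5; C: 26/5; D: 16/5.
Taking the (2/7, 2/7, 1/7, 2/7)-weighted average: (2/7)·(27/5) + (2/7)·(14/5) + (1/7)·(26/5) + (2/7)·(16/5) = 4.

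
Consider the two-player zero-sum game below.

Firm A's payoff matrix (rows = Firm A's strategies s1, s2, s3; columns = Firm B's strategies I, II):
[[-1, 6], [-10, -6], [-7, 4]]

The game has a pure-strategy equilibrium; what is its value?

Row minima: -1, -10, -7 → Firm A's maximin is -1.
Column maxima: -1, 6 → Firm B's minimax is -1.
They coincide at (s1, I), so the value is -1.

-1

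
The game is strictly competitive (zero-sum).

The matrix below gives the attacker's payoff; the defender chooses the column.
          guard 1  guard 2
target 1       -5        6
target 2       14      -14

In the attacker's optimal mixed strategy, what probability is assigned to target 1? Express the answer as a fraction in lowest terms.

Row minima are -5 and -14, so the attacker's maximin is -5; column maxima are 14 and 6, so the defender's minimax is 6. These differ, so the equilibrium is in mixed strategies.
Let the attacker play target 1 with probability p. The defender is indifferent when −5p + 14(1−p) = 6p − 14(1−p), giving p = 28/39.

28/39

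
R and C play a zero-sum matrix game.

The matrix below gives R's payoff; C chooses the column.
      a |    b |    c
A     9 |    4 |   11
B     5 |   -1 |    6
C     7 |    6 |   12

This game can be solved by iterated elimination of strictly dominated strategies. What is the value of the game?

6

Row B is strictly dominated by row A (9>5, 4>-1, 11>6); eliminate B.
Column a is strictly dominated by b for C (4<9, 6<7); eliminate a.
Row A is strictly dominated by row C (6>4, 12>11); eliminate A.
Column c is strictly dominated by b for C (6<12); eliminate c.
Only (C, b) remains, with payoff 6.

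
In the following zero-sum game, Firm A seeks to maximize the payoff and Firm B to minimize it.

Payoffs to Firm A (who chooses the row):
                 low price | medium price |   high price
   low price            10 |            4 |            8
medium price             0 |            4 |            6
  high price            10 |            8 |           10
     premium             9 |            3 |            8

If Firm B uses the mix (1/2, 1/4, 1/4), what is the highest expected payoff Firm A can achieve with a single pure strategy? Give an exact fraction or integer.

19/2

low price: (10)·(1/2) + (4)·(1/4) + (8)·(1/4) = 8.
medium price: (0)·(1/2) + (4)·(1/4) + (6)·(1/4) = 5/2.
high price: (10)·(1/2) + (8)·(1/4) + (10)·(1/4) = 19/2.
premium: (9)·(1/2) + (3)·(1/4) + (8)·(1/4) = 29/4.
The best pure response is high price with expected payoff 19/2.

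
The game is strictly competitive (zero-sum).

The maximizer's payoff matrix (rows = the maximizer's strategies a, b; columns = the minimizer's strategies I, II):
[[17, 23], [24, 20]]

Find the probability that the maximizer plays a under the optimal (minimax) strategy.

Row minima are 17 and 20, so the maximizer's maximin is 20; column maxima are 24 and 23, so the minimizer's minimax is 23. These differ, so the equilibrium is in mixed strategies.
Let the maximizer play a with probability p. The minimizer is indifferent when 17p + 24(1−p) = 23p + 20(1−p), giving p = 2/5.

2/5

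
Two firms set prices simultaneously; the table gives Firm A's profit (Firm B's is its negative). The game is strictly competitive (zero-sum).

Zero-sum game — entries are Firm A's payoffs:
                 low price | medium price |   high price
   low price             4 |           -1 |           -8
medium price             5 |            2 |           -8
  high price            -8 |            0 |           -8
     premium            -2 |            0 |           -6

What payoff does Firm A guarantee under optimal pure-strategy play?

Row minima: -8, -8, -8, -6 → Firm A's maximin is -6.
Column maxima: 5, 2, -6 → Firm B's minimax is -6.
They coincide at (premium, high price), so the value is -6.

-6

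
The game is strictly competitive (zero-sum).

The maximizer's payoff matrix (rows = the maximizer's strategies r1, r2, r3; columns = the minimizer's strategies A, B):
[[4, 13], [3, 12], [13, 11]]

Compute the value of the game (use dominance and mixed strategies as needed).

Row r2 is strictly dominated by row r1, so the maximizer never plays it.
The remaining 2×2 game on (r1, r3) × (A, B) has no saddle point. Let the maximizer play r1 with probability p; indifference gives 4p + 13(1−p) = 13p + 11(1−p), so p = 2/11.
Similarly the minimizer's optimal q on A is 2/11, and the value is 4·(2/11) + (13)·(9/11) = 125/11.

125/11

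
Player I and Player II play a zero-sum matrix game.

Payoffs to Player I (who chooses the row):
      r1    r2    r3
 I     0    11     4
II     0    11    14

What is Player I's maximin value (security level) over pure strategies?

The worst-case payoff for each row is I: 0, II: 0.
The best of these is 0.

0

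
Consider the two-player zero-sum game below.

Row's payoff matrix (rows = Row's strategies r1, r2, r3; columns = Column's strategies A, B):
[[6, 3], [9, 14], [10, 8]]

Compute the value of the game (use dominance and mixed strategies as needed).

Row r1 is strictly dominated by row r3, so Row never plays it.
The remaining 2×2 game on (r2, r3) × (A, B) has no saddle point. Let Row play r2 with probability p; indifference gives 9p + 10(1−p) = 14p + 8(1−p), so p = 2/7.
Similarly Column's optimal q on A is 6/7, and the value is 9·(6/7) + (14)·(1/7) = 68/7.

68/7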